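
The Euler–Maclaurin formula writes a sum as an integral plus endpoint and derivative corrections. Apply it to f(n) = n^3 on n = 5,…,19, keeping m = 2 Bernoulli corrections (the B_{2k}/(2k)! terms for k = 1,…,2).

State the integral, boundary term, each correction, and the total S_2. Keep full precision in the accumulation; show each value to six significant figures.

Integral: ∫_5^19 x^3 dx = 32424.0.
Boundary: ½(f(5) + f(19)) = ½(125.000 + 6859.00) = 3492.00.
Integral + boundary = 35916.0.
Order-1 term: 1/12 · (1083.00 − 75.0000) = 84.0000.
Running total after k=1: 36000.0.
Order-2 term: −1/720 · (6.00000 − 6.00000) = 0.00000.

S_2 ≈ 36000.0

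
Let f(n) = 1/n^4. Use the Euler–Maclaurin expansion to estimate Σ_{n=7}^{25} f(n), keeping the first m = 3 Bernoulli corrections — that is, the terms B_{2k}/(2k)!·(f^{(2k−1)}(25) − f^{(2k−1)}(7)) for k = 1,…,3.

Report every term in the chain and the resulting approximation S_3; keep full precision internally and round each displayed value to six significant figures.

∫_7^25 1/x^4 dx evaluates to 0.000950484.
Boundary: ½(f(7) + f(25)) = ½(0.000416493 + 2.56000e-06) = 0.000209527.
Running total after boundary: 0.00116001.
Correction k=1: B_{2}/2! · (f^{(1)}(25) − f^{(1)}(7)) = 1/12 · (-4.09600e-07 − (-0.000237996)) = 1.97989e-05.
Running total after k=1: 0.00117981.
Correction k=2: B_{4}/4! · (f^{(3)}(25) − f^{(3)}(7)) = −1/720 · (-1.96608e-08 − (-0.000145712)) = -2.02350e-07.
Running total after k=2: 0.00117961.
Correction k=3: B_{6}/6! · (f^{(5)}(25) − f^{(5)}(7)) = 1/30240 · (-1.76161e-09 − (-0.000166528)) = 5.50682e-09.

S_3 ≈ 0.00117961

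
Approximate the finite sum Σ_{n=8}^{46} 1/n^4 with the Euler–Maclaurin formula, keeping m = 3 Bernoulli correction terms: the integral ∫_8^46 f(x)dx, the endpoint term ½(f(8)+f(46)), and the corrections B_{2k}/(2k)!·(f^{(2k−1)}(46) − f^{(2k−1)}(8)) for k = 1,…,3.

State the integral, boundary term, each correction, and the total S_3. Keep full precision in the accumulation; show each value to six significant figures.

The integral term ∫_8^46 1/x^4 dx = 0.000647617.
½[f(8) + f(46)] = ½[0.000244141 + 2.23341e-07] = 0.000122182.
Integral + boundary = 0.000769799.
k=1: B_{2}/(2)! × [f^{(1)}(46) − f^{(1)}(8)] = 1/12 × (-1.94210e-08 − (-0.000122070)) = 1.01709e-05.
After k=1: 0.000779970.
k=2: B_{4}/(4)! × [f^{(3)}(46) − f^{(3)}(8)] = −1/720 × (-2.75345e-10 − (-5.72205e-05)) = -7.94725e-08.
After k=2: 0.000779891.
k=3: B_{6}/(6)! × [f^{(5)}(46) − f^{(5)}(8)] = 1/30240 × (-7.28700e-12 − (-5.00679e-05)) = 1.65568e-09.

S_3 ≈ 0.000779892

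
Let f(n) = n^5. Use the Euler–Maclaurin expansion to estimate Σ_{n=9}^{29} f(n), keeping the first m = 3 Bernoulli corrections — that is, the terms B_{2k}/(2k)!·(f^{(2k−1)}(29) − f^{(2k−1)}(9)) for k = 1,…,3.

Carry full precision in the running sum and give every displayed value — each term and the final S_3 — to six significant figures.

S_3 ≈ 1.09626e+08

The integral term ∫_9^29 x^5 dx = 9.90486e+07.
Endpoint term: (f(9) + f(29))/2 = (59049.0 + 2.05111e+07)/2 = 1.02851e+07.
So far: 1.09334e+08.
Order-1 term: 1/12 · (3.53640e+06 − 32805.0) = 291967.
Partial sum through k=1: 1.09626e+08.
Order-2 term: −1/720 · (50460.0 − 4860.00) = -63.3333.
Partial sum through k=2: 1.09626e+08.
Order-3 term: 1/30240 · (120.000 − 120.000) = 0.00000.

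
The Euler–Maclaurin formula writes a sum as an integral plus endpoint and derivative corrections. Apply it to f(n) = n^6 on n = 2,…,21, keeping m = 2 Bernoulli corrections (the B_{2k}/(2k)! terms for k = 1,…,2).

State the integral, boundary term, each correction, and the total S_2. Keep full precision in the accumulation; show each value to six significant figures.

S_2 ≈ 3.02222e+08

∫_2^21 x^6 dx evaluates to 2.57298e+08.
½[f(2) + f(21)] = ½[64.0000 + 8.57661e+07] = 4.28831e+07.
So far: 3.00181e+08.
k=1: B_{2}/(2)! × [f^{(1)}(21) − f^{(1)}(2)] = 1/12 × (2.45046e+07 − 192.000) = 2.04203e+06.
After k=1: 3.02223e+08.
k=2: B_{4}/(4)! × [f^{(3)}(21) − f^{(3)}(2)] = −1/720 × (1.11132e+06 − 960.000) = -1542.17.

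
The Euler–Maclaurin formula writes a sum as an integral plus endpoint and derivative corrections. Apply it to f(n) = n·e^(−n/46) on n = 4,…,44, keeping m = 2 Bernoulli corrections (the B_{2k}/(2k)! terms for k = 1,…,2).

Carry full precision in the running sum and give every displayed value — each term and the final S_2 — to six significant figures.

S_2 ≈ 527.967

The integral term ∫_4^44 x·e^(−x/46) dx = 517.749.
½[f(4) + f(44)] = ½[3.66687 + 16.9060] = 10.2864.
Running total after boundary: 528.036.
k=1: B_{2}/(2)! × [f^{(1)}(44) − f^{(1)}(4)] = 1/12 × (0.0167055 − 0.837002) = -0.0683581.
Running total after k=1: 527.967.
k=2: B_{4}/(4)! × [f^{(3)}(44) − f^{(3)}(4)] = −1/720 × (0.000371058 − 0.00126202) = 1.23745e-06.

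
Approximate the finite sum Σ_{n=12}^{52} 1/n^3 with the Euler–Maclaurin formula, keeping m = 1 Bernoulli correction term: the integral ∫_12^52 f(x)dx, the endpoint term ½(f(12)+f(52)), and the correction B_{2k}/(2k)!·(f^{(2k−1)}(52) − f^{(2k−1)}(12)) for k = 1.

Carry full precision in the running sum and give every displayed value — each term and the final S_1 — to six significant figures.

S_1 ≈ 0.00359224

∫_12^52 1/x^3 dx evaluates to 0.00328731.
Boundary: ½(f(12) + f(52)) = ½(0.000578704 + 7.11197e-06) = 0.000292908.
Running total after boundary: 0.00358022.
Order-1 term: 1/12 · (-4.10306e-07 − (-0.000144676)) = 1.20221e-05.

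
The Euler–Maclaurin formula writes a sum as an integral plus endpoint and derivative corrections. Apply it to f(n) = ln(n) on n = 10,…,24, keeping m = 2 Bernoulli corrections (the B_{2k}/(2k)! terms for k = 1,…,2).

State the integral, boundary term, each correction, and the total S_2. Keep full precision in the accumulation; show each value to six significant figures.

S_2 ≈ 41.9829

∫_10^24 ln(x) dx evaluates to 39.2474.
Endpoint term: (f(10) + f(24))/2 = (2.30259 + 3.17805)/2 = 2.74032.
Running total after boundary: 41.9878.
Correction k=1: B_{2}/2! · (f^{(1)}(24) − f^{(1)}(10)) = 1/12 · (0.0416667 − 0.100000) = -0.00486111.
Running total after k=1: 41.9829.
Correction k=2: B_{4}/4! · (f^{(3)}(24) − f^{(3)}(10)) = −1/720 · (0.000144676 − 0.00200000) = 2.57684e-06.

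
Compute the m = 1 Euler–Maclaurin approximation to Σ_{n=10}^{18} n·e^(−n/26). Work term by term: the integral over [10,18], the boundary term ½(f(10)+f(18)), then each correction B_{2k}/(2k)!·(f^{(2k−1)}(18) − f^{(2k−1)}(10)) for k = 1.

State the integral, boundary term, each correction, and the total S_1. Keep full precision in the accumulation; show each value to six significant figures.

S_1 ≈ 72.5517

Integral: ∫_10^18 x·e^(−x/26) dx = 64.6664.
Boundary: ½(f(10) + f(18)) = ½(6.80712 + 9.00756) = 7.90734.
So far: 72.5738.
k=1: B_{2}/(2)! × [f^{(1)}(18) − f^{(1)}(10)] = 1/12 × (0.153975 − 0.418900) = -0.0220770.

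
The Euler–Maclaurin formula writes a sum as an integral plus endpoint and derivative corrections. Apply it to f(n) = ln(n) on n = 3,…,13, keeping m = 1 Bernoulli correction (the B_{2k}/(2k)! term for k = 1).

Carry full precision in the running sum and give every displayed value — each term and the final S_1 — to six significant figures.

S_1 ≈ 21.8589

The integral term ∫_3^13 ln(x) dx = 20.0485.
½[f(3) + f(13)] = ½[1.09861 + 2.56495] = 1.83178.
Running total after boundary: 21.8803.
Correction k=1: B_{2}/2! · (f^{(1)}(13) − f^{(1)}(3)) = 1/12 · (0.0769231 − 0.333333) = -0.0213675.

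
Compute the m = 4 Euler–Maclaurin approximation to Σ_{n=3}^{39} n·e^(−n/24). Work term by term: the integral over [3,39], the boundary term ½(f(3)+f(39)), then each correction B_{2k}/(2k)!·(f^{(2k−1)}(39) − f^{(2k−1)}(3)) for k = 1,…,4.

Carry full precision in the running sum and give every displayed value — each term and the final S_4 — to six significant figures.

S_4 ≈ 279.216

∫_3^39 x·e^(−x/24) dx evaluates to 274.128.
Endpoint term: (f(3) + f(39))/2 = (2.64749 + 7.67956)/2 = 5.16352.
Running total after boundary: 279.291.
Correction k=1: B_{2}/2! · (f^{(1)}(39) − f^{(1)}(3)) = 1/12 · (-0.123070 − 0.772185) = -0.0746045.
Partial sum through k=1: 279.216.
Correction k=2: B_{4}/4! · (f^{(3)}(39) − f^{(3)}(3)) = −1/720 · (0.000470058 − 0.00440482) = 5.46495e-06.
Partial sum through k=2: 279.216.
Correction k=3: B_{6}/6! · (f^{(5)}(39) − f^{(5)}(3)) = 1/30240 · (2.00309e-06 − 1.29671e-05) = -3.62566e-10.
Partial sum through k=3: 279.216.
Correction k=4: B_{8}/8! · (f^{(7)}(39) − f^{(7)}(3)) = −1/1209600 · (5.53838e-09 − 3.17482e-08) = 2.16681e-14.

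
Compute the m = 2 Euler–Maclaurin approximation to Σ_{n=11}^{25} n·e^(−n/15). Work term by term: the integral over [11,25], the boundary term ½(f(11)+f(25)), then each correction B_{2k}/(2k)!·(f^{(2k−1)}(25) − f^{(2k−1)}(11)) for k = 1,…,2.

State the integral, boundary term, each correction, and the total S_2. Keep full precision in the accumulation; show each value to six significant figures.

∫_11^25 x·e^(−x/15) dx evaluates to 73.9937.
½[f(11) + f(25)] = ½[5.28336 + 4.72189] = 5.00262.
Integral + boundary = 78.9963.
k=1: B_{2}/(2)! × [f^{(1)}(25) − f^{(1)}(11)] = 1/12 × (-0.125917 − 0.128081) = -0.0211665.
Running total after k=1: 78.9752.
k=2: B_{4}/(4)! × [f^{(3)}(25) − f^{(3)}(11)] = −1/720 × (0.00111926 − 0.00483863) = 5.16579e-06.

S_2 ≈ 78.9752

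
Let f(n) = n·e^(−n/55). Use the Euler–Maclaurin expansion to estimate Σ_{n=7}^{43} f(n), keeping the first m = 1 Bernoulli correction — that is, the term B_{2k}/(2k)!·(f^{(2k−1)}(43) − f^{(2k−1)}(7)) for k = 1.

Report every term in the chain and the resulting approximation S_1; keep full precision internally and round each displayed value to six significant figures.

S_1 ≈ 549.027

Integral: ∫_7^43 x·e^(−x/55) dx = 536.163.
Boundary: ½(f(7) + f(43)) = ½(6.16345 + 19.6757) = 12.9196.
So far: 549.082.
Order-1 term: 1/12 · (0.0998342 − 0.768431) = -0.0557164.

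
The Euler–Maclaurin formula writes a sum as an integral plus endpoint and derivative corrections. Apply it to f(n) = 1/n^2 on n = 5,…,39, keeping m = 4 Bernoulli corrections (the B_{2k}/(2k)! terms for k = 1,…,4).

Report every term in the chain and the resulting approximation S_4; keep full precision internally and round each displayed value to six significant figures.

∫_5^39 1/x^2 dx evaluates to 0.174359.
½[f(5) + f(39)] = ½[0.0400000 + 0.000657462] = 0.0203287.
So far: 0.194688.
k=1: B_{2}/(2)! × [f^{(1)}(39) − f^{(1)}(5)] = 1/12 × (-3.37160e-05 − (-0.0160000)) = 0.00133052.
After k=1: 0.196018.
k=2: B_{4}/(4)! × [f^{(3)}(39) − f^{(3)}(5)] = −1/720 × (-2.66004e-07 − (-0.00768000)) = -1.06663e-05.
After k=2: 0.196008.
k=3: B_{6}/(6)! × [f^{(5)}(39) − f^{(5)}(5)] = 1/30240 × (-5.24663e-09 − (-0.00921600)) = 3.04762e-07.
After k=3: 0.196008.
k=4: B_{8}/(8)! × [f^{(7)}(39) − f^{(7)}(5)] = −1/1209600 × (-1.93170e-10 − (-0.0206438)) = -1.70667e-08.

S_4 ≈ 0.196008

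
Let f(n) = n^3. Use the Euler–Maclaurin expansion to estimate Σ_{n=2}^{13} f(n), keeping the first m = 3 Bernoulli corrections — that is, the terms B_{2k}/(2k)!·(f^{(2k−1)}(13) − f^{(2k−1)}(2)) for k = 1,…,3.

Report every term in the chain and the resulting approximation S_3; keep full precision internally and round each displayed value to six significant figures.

Integral: ∫_2^13 x^3 dx = 7136.25.
½[f(2) + f(13)] = ½[8.00000 + 2197.00] = 1102.50.
Integral + boundary = 8238.75.
Correction k=1: B_{2}/2! · (f^{(1)}(13) − f^{(1)}(2)) = 1/12 · (507.000 − 12.0000) = 41.2500.
After k=1: 8280.00.
Correction k=2: B_{4}/4! · (f^{(3)}(13) − f^{(3)}(2)) = −1/720 · (6.00000 − 6.00000) = 0.00000.
After k=2: 8280.00.
Correction k=3: B_{6}/6! · (f^{(5)}(13) − f^{(5)}(2)) = 1/30240 · (0.00000 − 0.00000) = 0.00000.

S_3 ≈ 8280.00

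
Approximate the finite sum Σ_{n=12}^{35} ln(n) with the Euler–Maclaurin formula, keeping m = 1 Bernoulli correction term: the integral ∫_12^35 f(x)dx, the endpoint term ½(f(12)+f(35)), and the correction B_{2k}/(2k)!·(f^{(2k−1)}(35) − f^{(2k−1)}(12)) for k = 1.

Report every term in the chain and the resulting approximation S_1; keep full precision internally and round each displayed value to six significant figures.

The integral term ∫_12^35 ln(x) dx = 71.6183.
½[f(12) + f(35)] = ½[2.48491 + 3.55535] = 3.02013.
So far: 74.6384.
Order-1 term: 1/12 · (0.0285714 − 0.0833333) = -0.00456349.

S_1 ≈ 74.6339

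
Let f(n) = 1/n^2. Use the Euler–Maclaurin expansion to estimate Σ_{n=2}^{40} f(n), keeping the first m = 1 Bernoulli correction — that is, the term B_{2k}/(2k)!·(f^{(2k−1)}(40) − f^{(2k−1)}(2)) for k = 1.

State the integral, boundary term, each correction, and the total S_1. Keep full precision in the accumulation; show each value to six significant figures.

The integral term ∫_2^40 1/x^2 dx = 0.475000.
Boundary: ½(f(2) + f(40)) = ½(0.250000 + 0.000625000) = 0.125312.
So far: 0.600313.
Order-1 term: 1/12 · (-3.12500e-05 − (-0.250000)) = 0.0208307.

S_1 ≈ 0.621143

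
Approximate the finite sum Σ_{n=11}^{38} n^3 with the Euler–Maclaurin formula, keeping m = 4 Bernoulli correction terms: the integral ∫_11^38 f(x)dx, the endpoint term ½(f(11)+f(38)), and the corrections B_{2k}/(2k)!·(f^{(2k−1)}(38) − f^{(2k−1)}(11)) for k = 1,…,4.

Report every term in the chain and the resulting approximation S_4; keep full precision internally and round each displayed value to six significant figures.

S_4 ≈ 546056

Integral: ∫_11^38 x^3 dx = 517624.
½[f(11) + f(38)] = ½[1331.00 + 54872.0] = 28101.5.
Integral + boundary = 545725.
Order-1 term: 1/12 · (4332.00 − 363.000) = 330.750.
After k=1: 546056.
Order-2 term: −1/720 · (6.00000 − 6.00000) = 0.00000.
After k=2: 546056.
Order-3 term: 1/30240 · (0.00000 − 0.00000) = 0.00000.
After k=3: 546056.
Order-4 term: −1/1209600 · (0.00000 − 0.00000) = 0.00000.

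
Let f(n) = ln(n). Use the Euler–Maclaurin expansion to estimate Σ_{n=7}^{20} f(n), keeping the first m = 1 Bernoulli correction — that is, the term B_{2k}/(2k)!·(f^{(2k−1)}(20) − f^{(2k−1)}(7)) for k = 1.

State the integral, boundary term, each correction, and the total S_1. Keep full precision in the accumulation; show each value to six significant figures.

S_1 ≈ 35.7564

The integral term ∫_7^20 ln(x) dx = 33.2933.
½[f(7) + f(20)] = ½[1.94591 + 2.99573] = 2.47082.
So far: 35.7641.
k=1: B_{2}/(2)! × [f^{(1)}(20) − f^{(1)}(7)] = 1/12 × (0.0500000 − 0.142857) = -0.00773810.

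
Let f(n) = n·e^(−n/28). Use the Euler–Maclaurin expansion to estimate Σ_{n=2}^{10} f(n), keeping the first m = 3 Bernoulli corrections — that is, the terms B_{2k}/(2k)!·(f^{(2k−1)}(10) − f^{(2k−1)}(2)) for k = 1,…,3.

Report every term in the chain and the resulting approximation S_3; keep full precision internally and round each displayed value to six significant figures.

The integral term ∫_2^10 x·e^(−x/28) dx = 37.6412.
Boundary: ½(f(2) + f(10)) = ½(1.86213 + 6.99673) = 4.42943.
Running total after boundary: 42.0706.
Correction k=1: B_{2}/2! · (f^{(1)}(10) − f^{(1)}(2)) = 1/12 · (0.449789 − 0.864558) = -0.0345641.
After k=1: 42.0360.
Correction k=2: B_{4}/4! · (f^{(3)}(10) − f^{(3)}(2)) = −1/720 · (0.00235859 − 0.00347791) = 1.55462e-06.
After k=2: 42.0360.
Correction k=3: B_{6}/6! · (f^{(5)}(10) − f^{(5)}(2)) = 1/30240 · (5.28504e-06 − 7.46565e-06) = -7.21104e-11.

S_3 ≈ 42.0360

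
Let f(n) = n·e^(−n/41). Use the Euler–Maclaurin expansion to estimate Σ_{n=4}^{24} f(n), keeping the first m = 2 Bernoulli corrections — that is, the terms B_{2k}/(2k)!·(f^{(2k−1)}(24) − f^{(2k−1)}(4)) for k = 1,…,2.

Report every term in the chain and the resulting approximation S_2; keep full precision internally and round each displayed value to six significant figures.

S_2 ≈ 197.806

The integral term ∫_4^24 x·e^(−x/41) dx = 189.358.
Endpoint term: (f(4) + f(24))/2 = (3.62819 + 13.3656)/2 = 8.49692.
So far: 197.855.
Order-1 term: 1/12 · (0.230911 − 0.818555) = -0.0489703.
Running total after k=1: 197.806.
Order-2 term: −1/720 · (0.000799949 − 0.00156612) = 1.06413e-06.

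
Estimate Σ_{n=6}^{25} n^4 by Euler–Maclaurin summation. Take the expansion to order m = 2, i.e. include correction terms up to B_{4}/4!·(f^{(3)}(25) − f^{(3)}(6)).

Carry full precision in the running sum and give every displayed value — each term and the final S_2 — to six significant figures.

∫_6^25 x^4 dx evaluates to 1.95157e+06.
Boundary: ½(f(6) + f(25)) = ½(1296.00 + 390625) = 195960.
Running total after boundary: 2.14753e+06.
k=1: B_{2}/(2)! × [f^{(1)}(25) − f^{(1)}(6)] = 1/12 × (62500.0 − 864.000) = 5136.33.
Partial sum through k=1: 2.15267e+06.
k=2: B_{4}/(4)! × [f^{(3)}(25) − f^{(3)}(6)] = −1/720 × (600.000 − 144.000) = -0.633333.

S_2 ≈ 2.15267e+06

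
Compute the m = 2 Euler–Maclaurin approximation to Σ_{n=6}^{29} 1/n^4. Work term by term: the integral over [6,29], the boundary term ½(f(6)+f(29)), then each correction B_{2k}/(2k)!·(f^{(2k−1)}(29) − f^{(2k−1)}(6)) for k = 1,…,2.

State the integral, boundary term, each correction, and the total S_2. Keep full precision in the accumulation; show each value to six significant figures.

Integral: ∫_6^29 1/x^4 dx = 0.00152954.
Endpoint term: (f(6) + f(29))/2 = (0.000771605 + 1.41387e-06)/2 = 0.000386509.
Running total after boundary: 0.00191605.
Correction k=1: B_{2}/2! · (f^{(1)}(29) − f^{(1)}(6)) = 1/12 · (-1.95016e-07 − (-0.000514403)) = 4.28507e-05.
After k=1: 0.00195890.
Correction k=2: B_{4}/4! · (f^{(3)}(29) − f^{(3)}(6)) = −1/720 · (-6.95657e-09 − (-0.000428669)) = -5.95365e-07.

S_2 ≈ 0.00195831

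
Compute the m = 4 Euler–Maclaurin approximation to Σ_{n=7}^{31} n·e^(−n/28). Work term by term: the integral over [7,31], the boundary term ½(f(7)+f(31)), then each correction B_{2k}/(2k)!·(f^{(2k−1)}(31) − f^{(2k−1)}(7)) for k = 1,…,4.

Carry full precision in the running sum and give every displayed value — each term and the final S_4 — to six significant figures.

S_4 ≈ 225.033

∫_7^31 x·e^(−x/28) dx evaluates to 217.236.
Endpoint term: (f(7) + f(31))/2 = (5.45161 + 10.2456)/2 = 7.84858.
So far: 225.084.
k=1: B_{2}/(2)! × [f^{(1)}(31) − f^{(1)}(7)] = 1/12 × (-0.0354109 − 0.584101) = -0.0516260.
After k=1: 225.033.
k=2: B_{4}/(4)! × [f^{(3)}(31) − f^{(3)}(7)] = −1/720 × (0.000797950 − 0.00273176) = 2.68585e-06.
After k=2: 225.033.
k=3: B_{6}/(6)! × [f^{(5)}(31) − f^{(5)}(7)] = 1/30240 × (2.09320e-06 − 6.01849e-06) = -1.29805e-10.
After k=3: 225.033.
k=4: B_{8}/(8)! × [f^{(7)}(31) − f^{(7)}(7)] = −1/1209600 × (4.04158e-09 − 1.09089e-08) = 5.67736e-15.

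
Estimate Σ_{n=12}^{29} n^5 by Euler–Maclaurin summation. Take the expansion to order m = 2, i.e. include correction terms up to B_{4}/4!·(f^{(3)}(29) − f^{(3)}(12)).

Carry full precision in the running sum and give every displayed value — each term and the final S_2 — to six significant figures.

∫_12^29 x^5 dx evaluates to 9.86396e+07.
Boundary: ½(f(12) + f(29)) = ½(248832 + 2.05111e+07) = 1.03800e+07.
So far: 1.09020e+08.
k=1: B_{2}/(2)! × [f^{(1)}(29) − f^{(1)}(12)] = 1/12 × (3.53640e+06 − 103680) = 286060.
After k=1: 1.09306e+08.
k=2: B_{4}/(4)! × [f^{(3)}(29) − f^{(3)}(12)] = −1/720 × (50460.0 − 8640.00) = -58.0833.

S_2 ≈ 1.09306e+08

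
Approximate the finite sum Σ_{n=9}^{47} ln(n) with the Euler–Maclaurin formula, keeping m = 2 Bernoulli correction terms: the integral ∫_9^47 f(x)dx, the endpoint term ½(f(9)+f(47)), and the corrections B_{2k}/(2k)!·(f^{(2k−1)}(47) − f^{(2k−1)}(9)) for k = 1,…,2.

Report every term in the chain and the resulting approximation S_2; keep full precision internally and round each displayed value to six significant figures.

Integral: ∫_9^47 ln(x) dx = 123.182.
Endpoint term: (f(9) + f(47))/2 = (2.19722 + 3.85015)/2 = 3.02369.
Running total after boundary: 126.206.
k=1: B_{2}/(2)! × [f^{(1)}(47) − f^{(1)}(9)] = 1/12 × (0.0212766 − 0.111111) = -0.00748621.
After k=1: 126.198.
k=2: B_{4}/(4)! × [f^{(3)}(47) − f^{(3)}(9)] = −1/720 × (1.92636e-05 − 0.00274348) = 3.78364e-06.

S_2 ≈ 126.198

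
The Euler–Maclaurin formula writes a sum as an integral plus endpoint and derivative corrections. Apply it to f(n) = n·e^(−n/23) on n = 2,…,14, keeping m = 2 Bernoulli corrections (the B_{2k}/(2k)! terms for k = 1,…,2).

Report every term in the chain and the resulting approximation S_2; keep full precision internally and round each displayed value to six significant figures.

∫_2^14 x·e^(−x/23) dx evaluates to 64.1171.
½[f(2) + f(14)] = ½[1.83343 + 7.61684] = 4.72514.
Integral + boundary = 68.8423.
Correction k=1: B_{2}/2! · (f^{(1)}(14) − f^{(1)}(2)) = 1/12 · (0.212893 − 0.837002) = -0.0520091.
Running total after k=1: 68.7903.
Correction k=2: B_{4}/4! · (f^{(3)}(14) − f^{(3)}(2)) = −1/720 · (0.00245938 − 0.00504808) = 3.59542e-06.

S_2 ≈ 68.7903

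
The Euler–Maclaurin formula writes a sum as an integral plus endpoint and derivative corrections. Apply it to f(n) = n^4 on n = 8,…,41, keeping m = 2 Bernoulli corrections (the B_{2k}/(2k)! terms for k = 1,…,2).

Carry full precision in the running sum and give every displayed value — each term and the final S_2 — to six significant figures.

S_2 ≈ 2.46024e+07

∫_8^41 x^4 dx evaluates to 2.31647e+07.
Boundary: ½(f(8) + f(41)) = ½(4096.00 + 2.82576e+06) = 1.41493e+06.
So far: 2.45796e+07.
Correction k=1: B_{2}/2! · (f^{(1)}(41) − f^{(1)}(8)) = 1/12 · (275684 − 2048.00) = 22803.0.
After k=1: 2.46024e+07.
Correction k=2: B_{4}/4! · (f^{(3)}(41) − f^{(3)}(8)) = −1/720 · (984.000 − 192.000) = -1.10000.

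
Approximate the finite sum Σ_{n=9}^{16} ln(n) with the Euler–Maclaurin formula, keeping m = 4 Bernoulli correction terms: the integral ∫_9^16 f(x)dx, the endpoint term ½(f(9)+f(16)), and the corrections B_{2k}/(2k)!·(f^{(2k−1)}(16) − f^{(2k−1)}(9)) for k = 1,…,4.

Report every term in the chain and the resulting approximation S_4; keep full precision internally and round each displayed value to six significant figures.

Integral: ∫_9^16 ln(x) dx = 17.5864.
½[f(9) + f(16)] = ½[2.19722 + 2.77259] = 2.48491.
Running total after boundary: 20.0713.
k=1: B_{2}/(2)! × [f^{(1)}(16) − f^{(1)}(9)] = 1/12 × (0.0625000 − 0.111111) = -0.00405093.
Running total after k=1: 20.0673.
k=2: B_{4}/(4)! × [f^{(3)}(16) − f^{(3)}(9)] = −1/720 × (0.000488281 − 0.00274348) = 3.13223e-06.
Running total after k=2: 20.0673.
k=3: B_{6}/(6)! × [f^{(5)}(16) − f^{(5)}(9)] = 1/30240 × (2.28882e-05 − 0.000406442) = -1.26837e-08.
Running total after k=3: 20.0673.
k=4: B_{8}/(8)! × [f^{(7)}(16) − f^{(7)}(9)] = −1/1209600 × (2.68221e-06 − 0.000150534) = 1.22232e-10.

S_4 ≈ 20.0673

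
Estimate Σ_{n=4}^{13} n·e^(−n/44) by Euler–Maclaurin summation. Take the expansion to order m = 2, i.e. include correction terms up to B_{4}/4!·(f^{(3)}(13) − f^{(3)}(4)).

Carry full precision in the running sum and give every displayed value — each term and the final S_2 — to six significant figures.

S_2 ≈ 68.6700

∫_4^13 x·e^(−x/44) dx evaluates to 62.0321.
½[f(4) + f(13)] = ½[3.65240 + 9.67451] = 6.66346.
Running total after boundary: 68.6955.
k=1: B_{2}/(2)! × [f^{(1)}(13) − f^{(1)}(4)] = 1/12 × (0.524318 − 0.830092) = -0.0254811.
Partial sum through k=1: 68.6700.
k=2: B_{4}/(4)! × [f^{(3)}(13) − f^{(3)}(4)] = −1/720 × (0.00103962 − 0.00137205) = 4.61711e-07.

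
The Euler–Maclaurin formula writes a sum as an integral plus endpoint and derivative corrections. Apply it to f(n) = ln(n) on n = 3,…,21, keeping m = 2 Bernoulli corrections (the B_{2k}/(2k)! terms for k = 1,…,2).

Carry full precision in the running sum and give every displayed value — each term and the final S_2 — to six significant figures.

S_2 ≈ 44.6870

Integral: ∫_3^21 ln(x) dx = 42.6391.
½[f(3) + f(21)] = ½[1.09861 + 3.04452] = 2.07157.
Running total after boundary: 44.7107.
k=1: B_{2}/(2)! × [f^{(1)}(21) − f^{(1)}(3)] = 1/12 × (0.0476190 − 0.333333) = -0.0238095.
After k=1: 44.6869.
k=2: B_{4}/(4)! × [f^{(3)}(21) − f^{(3)}(3)] = −1/720 × (0.000215959 − 0.0740741) = 0.000102581.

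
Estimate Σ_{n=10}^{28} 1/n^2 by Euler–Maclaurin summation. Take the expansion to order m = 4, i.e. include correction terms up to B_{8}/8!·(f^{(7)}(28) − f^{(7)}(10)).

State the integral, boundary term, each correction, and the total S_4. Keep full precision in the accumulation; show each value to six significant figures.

Integral: ∫_10^28 1/x^2 dx = 0.0642857.
Boundary: ½(f(10) + f(28)) = ½(0.0100000 + 0.00127551) = 0.00563776.
Running total after boundary: 0.0699235.
Correction k=1: B_{2}/2! · (f^{(1)}(28) − f^{(1)}(10)) = 1/12 · (-9.11079e-05 − (-0.00200000)) = 0.000159074.
Running total after k=1: 0.0700825.
Correction k=2: B_{4}/4! · (f^{(3)}(28) − f^{(3)}(10)) = −1/720 · (-1.39451e-06 − (-0.000240000)) = -3.31397e-07.
Running total after k=2: 0.0700822.
Correction k=3: B_{6}/6! · (f^{(5)}(28) − f^{(5)}(10)) = 1/30240 · (-5.33613e-08 − (-7.20000e-05)) = 2.37919e-09.
Running total after k=3: 0.0700822.
Correction k=4: B_{8}/8! · (f^{(7)}(28) − f^{(7)}(10)) = −1/1209600 · (-3.81152e-09 − (-4.03200e-05)) = -3.33302e-11.

S_4 ≈ 0.0700822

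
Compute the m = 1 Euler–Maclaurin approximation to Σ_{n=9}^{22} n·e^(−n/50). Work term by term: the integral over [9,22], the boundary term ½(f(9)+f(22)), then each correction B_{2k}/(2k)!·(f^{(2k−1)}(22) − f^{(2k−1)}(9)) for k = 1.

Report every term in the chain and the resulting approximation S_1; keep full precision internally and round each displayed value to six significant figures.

S_1 ≈ 156.332

The integral term ∫_9^22 x·e^(−x/50) dx = 145.516.
Endpoint term: (f(9) + f(22))/2 = (7.51743 + 14.1688)/2 = 10.8431.
So far: 156.359.
k=1: B_{2}/(2)! × [f^{(1)}(22) − f^{(1)}(9)] = 1/12 × (0.360660 − 0.684922) = -0.0270218.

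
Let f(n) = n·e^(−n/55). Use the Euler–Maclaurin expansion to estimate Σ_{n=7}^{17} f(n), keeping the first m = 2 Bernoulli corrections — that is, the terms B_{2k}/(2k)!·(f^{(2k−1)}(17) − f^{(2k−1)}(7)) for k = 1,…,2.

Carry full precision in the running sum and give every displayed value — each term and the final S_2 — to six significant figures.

S_2 ≈ 104.691

∫_7^17 x·e^(−x/55) dx evaluates to 95.3913.
½[f(7) + f(17)] = ½[6.16345 + 12.4799] = 9.32170.
So far: 104.713.
Correction k=1: B_{2}/2! · (f^{(1)}(17) − f^{(1)}(7)) = 1/12 · (0.507206 − 0.768431) = -0.0217687.
Running total after k=1: 104.691.
Correction k=2: B_{4}/4! · (f^{(3)}(17) − f^{(3)}(7)) = −1/720 · (0.000653036 − 0.000836171) = 2.54354e-07.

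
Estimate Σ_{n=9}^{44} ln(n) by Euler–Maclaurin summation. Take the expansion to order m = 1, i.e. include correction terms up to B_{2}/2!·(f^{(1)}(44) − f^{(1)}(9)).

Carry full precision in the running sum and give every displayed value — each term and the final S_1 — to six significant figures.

∫_9^44 ln(x) dx evaluates to 111.729.
Endpoint term: (f(9) + f(44))/2 = (2.19722 + 3.78419)/2 = 2.99071.
Running total after boundary: 114.720.
Correction k=1: B_{2}/2! · (f^{(1)}(44) − f^{(1)}(9)) = 1/12 · (0.0227273 − 0.111111) = -0.00736532.

S_1 ≈ 114.713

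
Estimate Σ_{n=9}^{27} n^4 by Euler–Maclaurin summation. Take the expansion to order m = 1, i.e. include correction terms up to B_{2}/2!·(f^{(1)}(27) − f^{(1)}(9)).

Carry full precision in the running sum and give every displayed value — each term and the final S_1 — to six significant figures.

S_1 ≈ 3.13329e+06

The integral term ∫_9^27 x^4 dx = 2.85797e+06.
½[f(9) + f(27)] = ½[6561.00 + 531441] = 269001.
Integral + boundary = 3.12697e+06.
Correction k=1: B_{2}/2! · (f^{(1)}(27) − f^{(1)}(9)) = 1/12 · (78732.0 − 2916.00) = 6318.00.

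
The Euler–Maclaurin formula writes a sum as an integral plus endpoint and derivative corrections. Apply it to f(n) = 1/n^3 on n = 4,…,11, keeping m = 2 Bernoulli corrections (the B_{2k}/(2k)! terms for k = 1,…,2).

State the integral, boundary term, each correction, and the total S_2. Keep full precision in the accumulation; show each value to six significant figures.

S_2 ≈ 0.0362451

Integral: ∫_4^11 1/x^3 dx = 0.0271178.
½[f(4) + f(11)] = ½[0.0156250 + 0.000751315] = 0.00818816.
Running total after boundary: 0.0353059.
k=1: B_{2}/(2)! × [f^{(1)}(11) − f^{(1)}(4)] = 1/12 × (-0.000204904 − (-0.0117188)) = 0.000959487.
Running total after k=1: 0.0362654.
k=2: B_{4}/(4)! × [f^{(3)}(11) − f^{(3)}(4)] = −1/720 × (-3.38684e-05 − (-0.0146484)) = -2.02980e-05.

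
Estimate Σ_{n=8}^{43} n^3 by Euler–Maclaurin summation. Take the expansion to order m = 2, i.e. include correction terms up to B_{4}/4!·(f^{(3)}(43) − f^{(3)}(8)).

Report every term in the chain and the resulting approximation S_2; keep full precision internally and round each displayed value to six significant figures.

∫_8^43 x^3 dx evaluates to 853676.
Endpoint term: (f(8) + f(43))/2 = (512.000 + 79507.0)/2 = 40009.5.
Running total after boundary: 893686.
k=1: B_{2}/(2)! × [f^{(1)}(43) − f^{(1)}(8)] = 1/12 × (5547.00 − 192.000) = 446.250.
Running total after k=1: 894132.
k=2: B_{4}/(4)! × [f^{(3)}(43) − f^{(3)}(8)] = −1/720 × (6.00000 − 6.00000) = 0.00000.

S_2 ≈ 894132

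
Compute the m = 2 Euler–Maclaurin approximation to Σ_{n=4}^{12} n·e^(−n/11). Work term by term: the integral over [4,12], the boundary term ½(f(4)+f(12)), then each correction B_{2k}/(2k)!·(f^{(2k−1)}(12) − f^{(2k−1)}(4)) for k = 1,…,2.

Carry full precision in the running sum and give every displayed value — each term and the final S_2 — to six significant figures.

The integral term ∫_4^12 x·e^(−x/11) dx = 29.7133.
½[f(4) + f(12)] = ½[2.78058 + 4.03093] = 3.40575.
Integral + boundary = 33.1190.
Correction k=1: B_{2}/2! · (f^{(1)}(12) − f^{(1)}(4)) = 1/12 · (-0.0305374 − 0.442364) = -0.0394085.
Partial sum through k=1: 33.0796.
Correction k=2: B_{4}/4! · (f^{(3)}(12) − f^{(3)}(4)) = −1/720 · (0.00529987 − 0.0151459) = 1.36750e-05.

S_2 ≈ 33.0796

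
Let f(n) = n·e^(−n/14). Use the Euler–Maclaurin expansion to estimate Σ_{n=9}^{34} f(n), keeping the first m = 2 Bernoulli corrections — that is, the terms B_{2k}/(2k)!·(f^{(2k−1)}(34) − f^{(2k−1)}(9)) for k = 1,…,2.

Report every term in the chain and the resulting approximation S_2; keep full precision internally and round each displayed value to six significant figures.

S_2 ≈ 113.897

Integral: ∫_9^34 x·e^(−x/14) dx = 110.058.
Boundary: ½(f(9) + f(34)) = ½(4.73209 + 2.99753) = 3.86481.
So far: 113.923.
Order-1 term: 1/12 · (-0.125947 − 0.187781) = -0.0261440.
Partial sum through k=1: 113.897.
Order-2 term: −1/720 · (0.000257034 − 0.00632325) = 8.42530e-06.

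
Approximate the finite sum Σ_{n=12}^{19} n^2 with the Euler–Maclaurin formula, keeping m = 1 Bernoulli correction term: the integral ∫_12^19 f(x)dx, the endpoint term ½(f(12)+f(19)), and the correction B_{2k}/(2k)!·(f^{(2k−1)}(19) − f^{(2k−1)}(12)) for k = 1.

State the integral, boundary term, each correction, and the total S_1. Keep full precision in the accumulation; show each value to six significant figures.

∫_12^19 x^2 dx evaluates to 1710.33.
½[f(12) + f(19)] = ½[144.000 + 361.000] = 252.500.
So far: 1962.83.
Order-1 term: 1/12 · (38.0000 − 24.0000) = 1.16667.

S_1 ≈ 1964.00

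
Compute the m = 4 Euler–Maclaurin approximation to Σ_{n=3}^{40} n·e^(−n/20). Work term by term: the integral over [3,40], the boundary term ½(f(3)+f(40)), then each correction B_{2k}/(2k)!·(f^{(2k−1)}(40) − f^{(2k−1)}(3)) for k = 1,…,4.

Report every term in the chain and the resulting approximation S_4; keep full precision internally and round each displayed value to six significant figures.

∫_3^40 x·e^(−x/20) dx evaluates to 233.523.
½[f(3) + f(40)] = ½[2.58212 + 5.41341] = 3.99777.
Integral + boundary = 237.521.
k=1: B_{2}/(2)! × [f^{(1)}(40) − f^{(1)}(3)] = 1/12 × (-0.135335 − 0.731602) = -0.0722448.
Running total after k=1: 237.449.
k=2: B_{4}/(4)! × [f^{(3)}(40) − f^{(3)}(3)] = −1/720 × (0.000338338 − 0.00613254) = 8.04751e-06.
Running total after k=2: 237.449.
k=3: B_{6}/(6)! × [f^{(5)}(40) − f^{(5)}(3)] = 1/30240 × (2.53754e-06 − 2.60902e-05) = -7.78858e-10.
Running total after k=3: 237.449.
k=4: B_{8}/(8)! × [f^{(7)}(40) − f^{(7)}(3)] = −1/1209600 × (1.05731e-08 − 9.21227e-08) = 6.74186e-14.

S_4 ≈ 237.449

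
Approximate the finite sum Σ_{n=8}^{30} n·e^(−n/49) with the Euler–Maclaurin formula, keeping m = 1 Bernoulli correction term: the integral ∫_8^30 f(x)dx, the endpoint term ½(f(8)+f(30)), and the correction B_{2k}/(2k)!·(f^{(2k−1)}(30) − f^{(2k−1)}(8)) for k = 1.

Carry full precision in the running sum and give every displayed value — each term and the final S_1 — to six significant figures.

S_1 ≈ 285.172

The integral term ∫_8^30 x·e^(−x/49) dx = 273.684.
Boundary: ½(f(8) + f(30)) = ½(6.79493 + 16.2640) = 11.5295.
So far: 285.213.
Order-1 term: 1/12 · (0.210215 − 0.710694) = -0.0417066.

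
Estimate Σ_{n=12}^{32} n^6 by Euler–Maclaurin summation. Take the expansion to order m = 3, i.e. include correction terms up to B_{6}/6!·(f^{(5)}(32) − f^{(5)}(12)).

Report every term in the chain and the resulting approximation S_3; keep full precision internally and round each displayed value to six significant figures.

The integral term ∫_12^32 x^6 dx = 4.90342e+09.
½[f(12) + f(32)] = ½[2.98598e+06 + 1.07374e+09] = 5.38364e+08.
So far: 5.44178e+09.
k=1: B_{2}/(2)! × [f^{(1)}(32) − f^{(1)}(12)] = 1/12 × (2.01327e+08 − 1.49299e+06) = 1.66528e+07.
After k=1: 5.45843e+09.
k=2: B_{4}/(4)! × [f^{(3)}(32) − f^{(3)}(12)] = −1/720 × (3.93216e+06 − 207360) = -5173.33.
After k=2: 5.45843e+09.
k=3: B_{6}/(6)! × [f^{(5)}(32) − f^{(5)}(12)] = 1/30240 × (23040.0 − 8640.00) = 0.476190.

S_3 ≈ 5.45843e+09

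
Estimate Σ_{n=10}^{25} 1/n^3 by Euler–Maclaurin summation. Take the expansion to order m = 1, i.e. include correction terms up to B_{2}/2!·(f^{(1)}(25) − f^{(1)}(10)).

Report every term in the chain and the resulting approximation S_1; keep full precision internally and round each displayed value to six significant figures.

Integral: ∫_10^25 1/x^3 dx = 0.00420000.
Boundary: ½(f(10) + f(25)) = ½(0.00100000 + 6.40000e-05) = 0.000532000.
So far: 0.00473200.
k=1: B_{2}/(2)! × [f^{(1)}(25) − f^{(1)}(10)] = 1/12 × (-7.68000e-06 − (-0.000300000)) = 2.43600e-05.

S_1 ≈ 0.00475636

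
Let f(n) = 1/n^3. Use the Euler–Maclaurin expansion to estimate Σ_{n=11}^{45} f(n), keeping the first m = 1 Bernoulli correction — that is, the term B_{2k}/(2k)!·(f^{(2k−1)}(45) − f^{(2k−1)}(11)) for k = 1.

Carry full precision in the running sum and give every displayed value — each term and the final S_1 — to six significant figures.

∫_11^45 1/x^3 dx evaluates to 0.00388532.
Endpoint term: (f(11) + f(45))/2 = (0.000751315 + 1.09739e-05)/2 = 0.000381144.
So far: 0.00426646.
k=1: B_{2}/(2)! × [f^{(1)}(45) − f^{(1)}(11)] = 1/12 × (-7.31596e-07 − (-0.000204904)) = 1.70144e-05.

S_1 ≈ 0.00428348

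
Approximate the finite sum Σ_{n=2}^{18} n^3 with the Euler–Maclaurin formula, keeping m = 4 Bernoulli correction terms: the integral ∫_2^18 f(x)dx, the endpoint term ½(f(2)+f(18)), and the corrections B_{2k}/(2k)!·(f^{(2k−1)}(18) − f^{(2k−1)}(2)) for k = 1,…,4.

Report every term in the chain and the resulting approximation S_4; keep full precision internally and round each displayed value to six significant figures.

∫_2^18 x^3 dx evaluates to 26240.0.
Boundary: ½(f(2) + f(18)) = ½(8.00000 + 5832.00) = 2920.00.
So far: 29160.0.
k=1: B_{2}/(2)! × [f^{(1)}(18) − f^{(1)}(2)] = 1/12 × (972.000 − 12.0000) = 80.0000.
Running total after k=1: 29240.0.
k=2: B_{4}/(4)! × [f^{(3)}(18) − f^{(3)}(2)] = −1/720 × (6.00000 − 6.00000) = 0.00000.
Running total after k=2: 29240.0.
k=3: B_{6}/(6)! × [f^{(5)}(18) − f^{(5)}(2)] = 1/30240 × (0.00000 − 0.00000) = 0.00000.
Running total after k=3: 29240.0.
k=4: B_{8}/(8)! × [f^{(7)}(18) − f^{(7)}(2)] = −1/1209600 × (0.00000 − 0.00000) = 0.00000.

S_4 ≈ 29240.0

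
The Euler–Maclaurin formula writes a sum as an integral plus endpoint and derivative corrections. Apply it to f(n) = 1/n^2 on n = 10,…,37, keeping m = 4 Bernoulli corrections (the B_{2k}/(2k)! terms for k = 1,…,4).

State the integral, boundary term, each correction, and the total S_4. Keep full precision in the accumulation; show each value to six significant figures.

S_4 ≈ 0.0785012

The integral term ∫_10^37 1/x^2 dx = 0.0729730.
Endpoint term: (f(10) + f(37))/2 = (0.0100000 + 0.000730460)/2 = 0.00536523.
Integral + boundary = 0.0783382.
k=1: B_{2}/(2)! × [f^{(1)}(37) − f^{(1)}(10)] = 1/12 × (-3.94843e-05 − (-0.00200000)) = 0.000163376.
After k=1: 0.0785016.
k=2: B_{4}/(4)! × [f^{(3)}(37) − f^{(3)}(10)] = −1/720 × (-3.46101e-07 − (-0.000240000)) = -3.32853e-07.
After k=2: 0.0785012.
k=3: B_{6}/(6)! × [f^{(5)}(37) − f^{(5)}(10)] = 1/30240 × (-7.58439e-09 − (-7.20000e-05)) = 2.38070e-09.
After k=3: 0.0785012.
k=4: B_{8}/(8)! × [f^{(7)}(37) − f^{(7)}(10)] = −1/1209600 × (-3.10245e-10 − (-4.03200e-05)) = -3.33331e-11.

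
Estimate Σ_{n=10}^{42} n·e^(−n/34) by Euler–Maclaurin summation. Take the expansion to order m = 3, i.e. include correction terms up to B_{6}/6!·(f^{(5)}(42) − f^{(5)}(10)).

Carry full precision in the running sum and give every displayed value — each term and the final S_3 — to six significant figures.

The integral term ∫_10^42 x·e^(−x/34) dx = 363.506.
Boundary: ½(f(10) + f(42)) = ½(7.45189 + 12.2115) = 9.83168.
Running total after boundary: 373.338.
Order-1 term: 1/12 · (-0.0684116 − 0.526016) = -0.0495356.
Partial sum through k=1: 373.289.
Order-2 term: −1/720 · (0.000443847 − 0.00174428) = 1.80616e-06.
Partial sum through k=2: 373.289.
Order-3 term: 1/30240 · (8.19094e-07 − 2.62417e-06) = -5.96916e-11.

S_3 ≈ 373.289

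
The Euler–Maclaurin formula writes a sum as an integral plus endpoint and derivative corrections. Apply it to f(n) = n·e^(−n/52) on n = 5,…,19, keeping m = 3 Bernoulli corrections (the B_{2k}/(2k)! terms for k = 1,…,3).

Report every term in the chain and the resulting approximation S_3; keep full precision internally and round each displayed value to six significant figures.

S_3 ≈ 139.116

Integral: ∫_5^19 x·e^(−x/52) dx = 130.285.
Boundary: ½(f(5) + f(19)) = ½(4.54162 + 13.1847) = 8.86314.
So far: 139.148.
Correction k=1: B_{2}/2! · (f^{(1)}(19) − f^{(1)}(5)) = 1/12 · (0.440378 − 0.820985) = -0.0317172.
After k=1: 139.116.
Correction k=2: B_{4}/4! · (f^{(3)}(19) − f^{(3)}(5)) = −1/720 · (0.000676123 − 0.000975456) = 4.15740e-07.
After k=2: 139.116.
Correction k=3: B_{6}/6! · (f^{(5)}(19) − f^{(5)}(5)) = 1/30240 · (4.39861e-07 − 6.09206e-07) = -5.60003e-12.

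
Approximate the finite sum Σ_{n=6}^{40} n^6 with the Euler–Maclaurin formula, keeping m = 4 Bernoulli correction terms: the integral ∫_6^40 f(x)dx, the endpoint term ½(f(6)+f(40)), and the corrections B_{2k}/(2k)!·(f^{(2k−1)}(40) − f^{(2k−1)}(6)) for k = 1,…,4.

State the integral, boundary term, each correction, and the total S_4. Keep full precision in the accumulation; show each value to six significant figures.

S_4 ≈ 2.55049e+10

Integral: ∫_6^40 x^6 dx = 2.34057e+10.
Endpoint term: (f(6) + f(40))/2 = (46656.0 + 4.09600e+09)/2 = 2.04802e+09.
So far: 2.54537e+10.
Correction k=1: B_{2}/2! · (f^{(1)}(40) − f^{(1)}(6)) = 1/12 · (6.14400e+08 − 46656.0) = 5.11961e+07.
Running total after k=1: 2.55049e+10.
Correction k=2: B_{4}/4! · (f^{(3)}(40) − f^{(3)}(6)) = −1/720 · (7.68000e+06 − 25920.0) = -10630.7.
Running total after k=2: 2.55049e+10.
Correction k=3: B_{6}/6! · (f^{(5)}(40) − f^{(5)}(6)) = 1/30240 · (28800.0 − 4320.00) = 0.809524.
Running total after k=3: 2.55049e+10.
Correction k=4: B_{8}/8! · (f^{(7)}(40) − f^{(7)}(6)) = −1/1209600 · (0.00000 − 0.00000) = 0.00000.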